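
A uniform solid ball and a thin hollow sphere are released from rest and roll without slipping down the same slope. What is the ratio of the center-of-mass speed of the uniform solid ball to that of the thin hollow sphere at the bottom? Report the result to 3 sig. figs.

Each satisfies Mgh = ½(1+k)Mv² with k = I/(MR²), so v ∝ 1/√(1+k).
For the uniform solid ball k = 0.4; for the thin hollow sphere k = 2/3.
v₁/v₂ = √((1+k₂)/(1+k₁)) = √(1.667/1.4) ≈ 1.09.

v_ratio ≈ 1.09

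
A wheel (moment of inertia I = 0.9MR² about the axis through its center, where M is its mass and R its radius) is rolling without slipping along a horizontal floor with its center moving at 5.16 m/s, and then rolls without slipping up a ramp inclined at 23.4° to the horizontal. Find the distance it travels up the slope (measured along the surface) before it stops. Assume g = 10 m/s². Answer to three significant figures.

For this body I = 0.9MR², i.e. k = I/(MR²) = 0.9.
Rolling without slipping gives ω = v/R, so the total kinetic energy is ½Mv² + ½Iω² = ½(1+k)Mv² = (19/20)Mv².
Setting this equal to Mgh gives the vertical rise h = (1+k)v₀²/(2g) = 1.9×5.16²/(2×10) = 2.529 m.
Along the incline, d = h/sinθ = 2.529/sin23.4° ≈ 6.37 m.

d ≈ 6.37 m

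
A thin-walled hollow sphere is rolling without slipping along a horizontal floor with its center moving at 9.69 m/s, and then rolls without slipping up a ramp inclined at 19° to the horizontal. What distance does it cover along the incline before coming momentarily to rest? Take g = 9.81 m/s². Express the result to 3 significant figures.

The moment of inertia is (2/3)MR², giving k ≡ I/(MR²) = 2/3.
Pure rolling means v = ωR; then KE = ½Mv² + ½I(v/R)² = ½(1+k)Mv² = (5/6)Mv².
Setting this equal to Mgh gives the vertical rise h = (1+k)v₀²/(2g) = 1.667×9.69²/(2×9.81) = 7.976 m.
Along the incline, d = h/sinθ = 7.976/sin19° ≈ 24.5 m.

d ≈ 24.5 m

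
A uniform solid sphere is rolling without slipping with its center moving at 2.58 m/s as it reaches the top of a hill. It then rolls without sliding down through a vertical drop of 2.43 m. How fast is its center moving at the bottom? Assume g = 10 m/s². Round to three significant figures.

The moment of inertia is (2/5)MR², giving k ≡ I/(MR²) = 0.4.
Since it rolls without slipping, ω = v/R and KE = ½Mv² + ½Iω² = ½(1+k)Mv² = (7/10)Mv².
Energy conservation: (7/10)Mv₀² + Mgh = (7/10)Mv², so v² = v₀² + 2gh/(1+k).
v = √(2.58² + 2×10×2.43/1.4) = √41.37 ≈ 6.43 m/s.

v ≈ 6.43 m/s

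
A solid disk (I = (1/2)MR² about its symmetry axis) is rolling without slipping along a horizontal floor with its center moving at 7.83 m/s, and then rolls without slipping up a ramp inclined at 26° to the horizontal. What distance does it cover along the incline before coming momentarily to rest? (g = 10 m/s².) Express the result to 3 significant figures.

The moment of inertia is (1/2)MR², giving k ≡ I/(MR²) = 0.5.
Since it rolls without slipping, ω = v/R and KE = ½Mv² + ½Iω² = ½(1+k)Mv² = (3/4)Mv².
Setting this equal to Mgh gives the vertical rise h = (1+k)v₀²/(2g) = 1.5×7.83²/(2×10) = 4.598 m.
Along the incline, d = h/sinθ = 4.598/sin26° ≈ 10.5 m.

d ≈ 10.5 m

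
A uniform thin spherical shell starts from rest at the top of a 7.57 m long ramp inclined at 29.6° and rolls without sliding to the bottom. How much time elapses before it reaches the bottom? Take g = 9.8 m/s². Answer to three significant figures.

For this body I = (2/3)MR², i.e. k = I/(MR²) = 2/3.
Translational: Mg sinθ − f = Ma. Rotational about the CM: fR = Iα = kMRa, so f = kMa.
Hence a = g sinθ/(1+k) = 9.8×sin29.6°/1.667 = 2.904 m/s².
With constant a from rest, t = √(2L/a) = √(2·7.57/2.904) ≈ 2.28 s.

t ≈ 2.28 s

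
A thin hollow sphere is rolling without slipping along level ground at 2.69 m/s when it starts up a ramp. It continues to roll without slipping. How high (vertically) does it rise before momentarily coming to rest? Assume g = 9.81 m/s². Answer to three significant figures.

h ≈ 0.615 m

For this body I = (2/3)MR², i.e. k = I/(MR²) = 2/3.
Pure rolling means v = ωR; then KE = ½Mv² + ½I(v/R)² = ½(1+k)Mv² = (5/6)Mv².
At the top the kinetic energy is zero, so (5/6)Mv₀² = Mgh.
Thus h = (1+k)v₀²/(2g) = 1.667 × 2.69² / (2 × 9.81) ≈ 0.615 m.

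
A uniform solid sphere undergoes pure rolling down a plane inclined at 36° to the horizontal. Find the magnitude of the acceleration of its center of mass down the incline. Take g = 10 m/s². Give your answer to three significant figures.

a ≈ 4.20 m/s²

The moment of inertia is (2/5)MR², giving k ≡ I/(MR²) = 0.4.
Newton's second law down the slope: Mg sinθ − f = Ma. The torque equation fR = Iα (with α = a/R) gives f = kMa.
Eliminating f: Mg sinθ = (1+k)Ma, so a = g sinθ/(1+k) = 10 × sin36° / 1.4 ≈ 4.20 m/s².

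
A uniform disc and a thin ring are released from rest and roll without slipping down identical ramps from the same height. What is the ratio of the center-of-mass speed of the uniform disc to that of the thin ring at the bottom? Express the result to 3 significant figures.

Each satisfies Mgh = ½(1+k)Mv² with k = I/(MR²), so v ∝ 1/√(1+k).
For the uniform disc k = 0.5; for the thin ring k = 1.
v₁/v₂ = √((1+k₂)/(1+k₁)) = √(2/1.5) ≈ 1.15.

v_ratio ≈ 1.15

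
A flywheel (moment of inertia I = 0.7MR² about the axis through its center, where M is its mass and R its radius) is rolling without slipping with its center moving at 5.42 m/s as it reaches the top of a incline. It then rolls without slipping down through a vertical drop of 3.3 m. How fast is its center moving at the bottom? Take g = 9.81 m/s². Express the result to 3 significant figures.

v ≈ 8.21 m/s

The moment of inertia is 0.7MR², giving k ≡ I/(MR²) = 0.7.
Since it rolls without slipping, ω = v/R and KE = ½Mv² + ½Iω² = ½(1+k)Mv² = (17/20)Mv².
Energy conservation: (17/20)Mv₀² + Mgh = (17/20)Mv², so v² = v₀² + 2gh/(1+k).
v = √(5.42² + 2×9.81×3.3/1.7) = √67.46 ≈ 8.21 m/s.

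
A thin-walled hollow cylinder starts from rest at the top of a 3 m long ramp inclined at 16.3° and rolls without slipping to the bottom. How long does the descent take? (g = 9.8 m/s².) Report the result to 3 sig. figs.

With I = MR², the ratio k = I/(MR²) is 1.
Translational: Mg sinθ − f = Ma. Rotational about the CM: fR = Iα = kMRa, so f = kMa.
Hence a = g sinθ/(1+k) = 9.8×sin16.3°/2 = 1.375 m/s².
With constant a from rest, t = √(2L/a) = √(2·3/1.375) ≈ 2.09 s.

t ≈ 2.09 s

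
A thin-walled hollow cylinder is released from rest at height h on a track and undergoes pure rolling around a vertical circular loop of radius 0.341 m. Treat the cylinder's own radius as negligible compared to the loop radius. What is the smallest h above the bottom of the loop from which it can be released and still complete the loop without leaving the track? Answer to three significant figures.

h_min ≈ 1.02 m

With I = MR², the ratio k = I/(MR²) is 1.
At the top of the loop, the minimum-contact condition is Mg = Mv_top²/r, so v_top² = gr.
With ω = v/R, the kinetic energy at speed v is ½(1+k)Mv² = Mv².
Energy conservation from release (height h) to the top (height 2r): Mgh = Mg(2r) + M·gr.
Thus h_min = 2r + (1+k)r/2 = r(2 + 2/2) = 0.341 × 3 ≈ 1.02 m.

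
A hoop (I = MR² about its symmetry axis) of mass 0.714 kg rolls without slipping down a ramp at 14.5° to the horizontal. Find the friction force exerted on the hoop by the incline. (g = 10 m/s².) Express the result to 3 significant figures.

Here I = MR², so the shape factor k = I/(MR²) = 1.
Along the incline Mg sinθ − f = Ma, and torque about the center fR = Iα = kMR²(a/R) gives f = kMa.
Combining, a = g sinθ/(1+k) and f = kMa = kMg sinθ/(1+k).
f = 1 × 0.714 × 10 × sin14.5° / 2 ≈ 0.894 N.

f ≈ 0.894 N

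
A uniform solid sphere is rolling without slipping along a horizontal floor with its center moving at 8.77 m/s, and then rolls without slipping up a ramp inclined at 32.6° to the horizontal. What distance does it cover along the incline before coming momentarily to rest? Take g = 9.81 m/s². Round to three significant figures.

d ≈ 10.2 m

The moment of inertia is (2/5)MR², giving k ≡ I/(MR²) = 0.4.
The rolling condition ω = v/R makes the rotational term ½I(v/R)² = ½kMv², so KE_total = ½(1+k)Mv² = (7/10)Mv².
Setting this equal to Mgh gives the vertical rise h = (1+k)v₀²/(2g) = 1.4×8.77²/(2×9.81) = 5.488 m.
Along the incline, d = h/sinθ = 5.488/sin32.6° ≈ 10.2 m.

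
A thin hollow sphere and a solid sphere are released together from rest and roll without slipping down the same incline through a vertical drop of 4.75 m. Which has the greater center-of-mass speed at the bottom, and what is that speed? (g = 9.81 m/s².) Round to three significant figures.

For rolling without slipping, Mgh = ½(1+k)Mv² where k = I/(MR²), so v = √(2gh/(1+k)).
Thin hollow sphere: k = 2/3, giving v = √(2×9.81×4.75/1.667) = 7.478 m/s.
Solid sphere: k = 0.4, giving v = √(2×9.81×4.75/1.4) = 8.159 m/s.
The smaller k wins: the solid sphere, at ≈ 8.16 m/s.

the solid sphere, at v ≈ 8.16 m/s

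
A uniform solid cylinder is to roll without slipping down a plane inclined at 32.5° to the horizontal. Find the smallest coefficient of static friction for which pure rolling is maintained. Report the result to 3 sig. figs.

μ_min ≈ 0.212

The moment of inertia is (1/2)MR², giving k ≡ I/(MR²) = 0.5.
Along the incline Mg sinθ − f = Ma, and torque about the center fR = Iα = kMR²(a/R) gives f = kMa.
These give a = g sinθ/(1+k) and the required friction f = kMg sinθ/(1+k).
With N = Mg cosθ, the no-slip condition f ≤ μN gives μ_min = f/N = k tanθ/(1+k).
μ_min = 0.5 × tan32.5° / 1.5 ≈ 0.212.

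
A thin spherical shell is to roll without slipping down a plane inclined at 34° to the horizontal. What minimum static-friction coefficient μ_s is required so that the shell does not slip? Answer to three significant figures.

Here I = (2/3)MR², so the shape factor k = I/(MR²) = 2/3.
Translational: Mg sinθ − f = Ma. Rotational about the CM: fR = Iα = kMRa, so f = kMa.
These give a = g sinθ/(1+k) and the required friction f = kMg sinθ/(1+k).
The normal force is N = Mg cosθ, so μ_min = f/N = k tanθ/(1+k).
μ_min = (2/3) × tan34° / 1.667 ≈ 0.270.

μ_min ≈ 0.270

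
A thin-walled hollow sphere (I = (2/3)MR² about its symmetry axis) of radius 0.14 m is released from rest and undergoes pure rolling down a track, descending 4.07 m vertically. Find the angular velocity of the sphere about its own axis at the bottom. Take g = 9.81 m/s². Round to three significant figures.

With I = (2/3)MR², the ratio k = I/(MR²) is 2/3.
The rolling condition ω = v/R makes the rotational term ½I(v/R)² = ½kMv², so KE_total = ½(1+k)Mv² = (5/6)Mv².
Energy conservation Mgh = ½(1+k)Mv² gives v = √(2gh/(1+k)) = √(2 × 9.81 × 4.07 / 1.667) = 6.922 m/s.
Then ω = v/R = 6.922 / 0.14 ≈ 49.4 rad/s.

ω ≈ 49.4 rad/s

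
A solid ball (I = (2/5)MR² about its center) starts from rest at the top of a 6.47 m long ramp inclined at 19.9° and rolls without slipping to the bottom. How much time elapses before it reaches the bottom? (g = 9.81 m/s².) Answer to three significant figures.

t ≈ 2.33 s

With I = (2/5)MR², the ratio k = I/(MR²) is 0.4.
Along the incline Mg sinθ − f = Ma, and torque about the center fR = Iα = kMR²(a/R) gives f = kMa.
Hence a = g sinθ/(1+k) = 9.81×sin19.9°/1.4 = 2.385 m/s².
Starting from rest, L = ½at², so t = √(2L/a) = √(2×6.47/2.385) ≈ 2.33 s.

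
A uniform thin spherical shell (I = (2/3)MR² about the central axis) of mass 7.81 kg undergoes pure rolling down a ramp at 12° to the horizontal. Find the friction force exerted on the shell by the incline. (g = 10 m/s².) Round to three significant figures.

For this body I = (2/3)MR², i.e. k = I/(MR²) = 2/3.
Along the incline Mg sinθ − f = Ma, and torque about the center fR = Iα = kMR²(a/R) gives f = kMa.
Combining, a = g sinθ/(1+k) and f = kMa = kMg sinθ/(1+k).
f = (2/3) × 7.81 × 10 × sin12° / 1.667 ≈ 6.50 N.

f ≈ 6.50 N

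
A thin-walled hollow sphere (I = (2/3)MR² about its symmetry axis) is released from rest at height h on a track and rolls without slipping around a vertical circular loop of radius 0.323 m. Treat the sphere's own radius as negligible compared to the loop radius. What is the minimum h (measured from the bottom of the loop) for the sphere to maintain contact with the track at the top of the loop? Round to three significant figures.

h_min ≈ 0.915 m

The moment of inertia is (2/3)MR², giving k ≡ I/(MR²) = 2/3.
At the top, contact is just lost when gravity alone supplies the centripetal force: Mg = Mv_top²/r, i.e. v_top² = gr.
With ω = v/R, the kinetic energy at speed v is ½(1+k)Mv² = (5/6)Mv².
Energy conservation from release (height h) to the top (height 2r): Mgh = Mg(2r) + (5/6)M·gr.
Thus h_min = 2r + (1+k)r/2 = r(2 + 1.667/2) = 0.323 × 2.833 ≈ 0.915 m.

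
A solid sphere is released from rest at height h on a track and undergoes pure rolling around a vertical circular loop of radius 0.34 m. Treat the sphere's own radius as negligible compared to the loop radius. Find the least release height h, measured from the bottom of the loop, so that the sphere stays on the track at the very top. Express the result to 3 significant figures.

h_min ≈ 0.918 m

The moment of inertia is (2/5)MR², giving k ≡ I/(MR²) = 0.4.
At the top of the loop, the minimum-contact condition is Mg = Mv_top²/r, so v_top² = gr.
With ω = v/R, the kinetic energy at speed v is ½(1+k)Mv² = (7/10)Mv².
Energy conservation from release (height h) to the top (height 2r): Mgh = Mg(2r) + (7/10)M·gr.
Thus h_min = 2r + (1+k)r/2 = r(2 + 1.4/2) = 0.34 × 2.7 ≈ 0.918 m.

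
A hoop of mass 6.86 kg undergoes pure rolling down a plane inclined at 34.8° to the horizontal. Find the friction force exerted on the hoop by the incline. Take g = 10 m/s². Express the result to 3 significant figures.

The moment of inertia is MR², giving k ≡ I/(MR²) = 1.
Along the incline Mg sinθ − f = Ma, and torque about the center fR = Iα = kMR²(a/R) gives f = kMa.
Combining, a = g sinθ/(1+k) and f = kMa = kMg sinθ/(1+k).
f = 1 × 6.86 × 10 × sin34.8° / 2 ≈ 19.6 N.

f ≈ 19.6 N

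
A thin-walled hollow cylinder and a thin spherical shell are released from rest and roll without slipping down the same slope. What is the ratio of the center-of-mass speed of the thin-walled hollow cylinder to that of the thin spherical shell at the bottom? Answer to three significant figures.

Each satisfies Mgh = ½(1+k)Mv² with k = I/(MR²), so v ∝ 1/√(1+k).
For the thin-walled hollow cylinder k = 1; for the thin spherical shell k = 2/3.
v₁/v₂ = √((1+k₂)/(1+k₁)) = √(1.667/2) ≈ 0.913.

v_ratio ≈ 0.913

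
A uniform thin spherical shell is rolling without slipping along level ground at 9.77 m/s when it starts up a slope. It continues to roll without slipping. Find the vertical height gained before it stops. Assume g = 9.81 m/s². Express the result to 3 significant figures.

h ≈ 8.11 m

For this body I = (2/3)MR², i.e. k = I/(MR²) = 2/3.
Since it rolls without slipping, ω = v/R and KE = ½Mv² + ½Iω² = ½(1+k)Mv² = (5/6)Mv².
All of this converts to potential energy at the highest point: (5/6)Mv₀² = Mgh.
Thus h = (1+k)v₀²/(2g) = 1.667 × 9.77² / (2 × 9.81) ≈ 8.11 m.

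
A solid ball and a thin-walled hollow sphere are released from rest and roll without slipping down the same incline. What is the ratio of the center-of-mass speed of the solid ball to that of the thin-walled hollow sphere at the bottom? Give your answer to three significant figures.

v_ratio ≈ 1.09

Each satisfies Mgh = ½(1+k)Mv² with k = I/(MR²), so v ∝ 1/√(1+k).
For the solid ball k = 0.4; for the thin-walled hollow sphere k = 2/3.
v₁/v₂ = √((1+k₂)/(1+k₁)) = √(1.667/1.4) ≈ 1.09.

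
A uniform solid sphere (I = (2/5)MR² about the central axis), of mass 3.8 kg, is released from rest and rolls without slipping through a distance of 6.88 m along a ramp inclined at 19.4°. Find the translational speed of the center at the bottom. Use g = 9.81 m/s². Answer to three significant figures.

v ≈ 5.66 m/s

With I = (2/5)MR², the ratio k = I/(MR²) is 0.4.
The rolling condition ω = v/R makes the rotational term ½I(v/R)² = ½kMv², so KE_total = ½(1+k)Mv² = (7/10)Mv².
The vertical drop is h = L sinθ = 6.88 × sin19.4° = 2.285 m.
Setting Mgh = (7/10)Mv² gives v = √(2gh/(1+k)) = √(2·9.81·2.285/1.4) ≈ 5.66 m/s.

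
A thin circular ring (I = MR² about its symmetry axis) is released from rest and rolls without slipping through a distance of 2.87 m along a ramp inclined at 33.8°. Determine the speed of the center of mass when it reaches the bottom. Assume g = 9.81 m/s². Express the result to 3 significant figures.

v ≈ 3.96 m/s

Here I = MR², so the shape factor k = I/(MR²) = 1.
Pure rolling means v = ωR; then KE = ½Mv² + ½I(v/R)² = ½(1+k)Mv² = Mv².
The vertical drop is h = L sinθ = 2.87 × sin33.8° = 1.597 m.
Energy conservation: Mgh = Mv², so v = √(2gh/(1+k)) = √(2 × 9.81 × 1.597 / 2) ≈ 3.96 m/s.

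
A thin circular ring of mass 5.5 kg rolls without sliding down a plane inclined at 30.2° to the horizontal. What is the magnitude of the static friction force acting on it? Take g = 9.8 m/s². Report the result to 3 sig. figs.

Here I = MR², so the shape factor k = I/(MR²) = 1.
Newton's second law down the slope: Mg sinθ − f = Ma. The torque equation fR = Iα (with α = a/R) gives f = kMa.
Combining, a = g sinθ/(1+k) and f = kMa = kMg sinθ/(1+k).
f = 1 × 5.5 × 9.8 × sin30.2° / 2 ≈ 13.6 N.

f ≈ 13.6 N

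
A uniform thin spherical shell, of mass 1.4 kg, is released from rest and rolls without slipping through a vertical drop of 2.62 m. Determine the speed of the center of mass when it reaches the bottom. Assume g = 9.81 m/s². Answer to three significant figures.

v ≈ 5.55 m/s

The moment of inertia is (2/3)MR², giving k ≡ I/(MR²) = 2/3.
The rolling condition ω = v/R makes the rotational term ½I(v/R)² = ½kMv², so KE_total = ½(1+k)Mv² = (5/6)Mv².
Energy conservation: Mgh = (5/6)Mv², so v = √(2gh/(1+k)) = √(2 × 9.81 × 2.62 / 1.667) ≈ 5.55 m/s.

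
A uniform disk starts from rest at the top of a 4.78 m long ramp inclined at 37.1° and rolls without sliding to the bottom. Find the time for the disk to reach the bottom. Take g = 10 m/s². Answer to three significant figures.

With I = (1/2)MR², the ratio k = I/(MR²) is 0.5.
Newton's second law down the slope: Mg sinθ − f = Ma. The torque equation fR = Iα (with α = a/R) gives f = kMa.
Hence a = g sinθ/(1+k) = 10×sin37.1°/1.5 = 4.021 m/s².
Starting from rest, L = ½at², so t = √(2L/a) = √(2×4.78/4.021) ≈ 1.54 s.

t ≈ 1.54 s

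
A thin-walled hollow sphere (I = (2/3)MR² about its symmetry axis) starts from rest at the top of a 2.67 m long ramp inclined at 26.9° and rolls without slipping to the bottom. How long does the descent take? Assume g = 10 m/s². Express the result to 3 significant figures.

Here I = (2/3)MR², so the shape factor k = I/(MR²) = 2/3.
Translational: Mg sinθ − f = Ma. Rotational about the CM: fR = Iα = kMRa, so f = kMa.
Hence a = g sinθ/(1+k) = 10×sin26.9°/1.667 = 2.715 m/s².
With constant a from rest, t = √(2L/a) = √(2·2.67/2.715) ≈ 1.40 s.

t ≈ 1.40 s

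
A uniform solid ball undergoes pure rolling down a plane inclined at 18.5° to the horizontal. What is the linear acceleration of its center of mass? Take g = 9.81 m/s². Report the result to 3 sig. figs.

a ≈ 2.22 m/s²

Here I = (2/5)MR², so the shape factor k = I/(MR²) = 0.4.
Translational: Mg sinθ − f = Ma. Rotational about the CM: fR = Iα = kMRa, so f = kMa.
Eliminating f: Mg sinθ = (1+k)Ma, so a = g sinθ/(1+k) = 9.81 × sin18.5° / 1.4 ≈ 2.22 m/s².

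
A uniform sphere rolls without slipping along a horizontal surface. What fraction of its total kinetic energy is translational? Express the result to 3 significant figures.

The moment of inertia is (2/5)MR², giving k ≡ I/(MR²) = 0.4.
With ω = v/R, KE_trans = ½Mv² and KE_rot = ½Iω² = ½kMv², so KE_total = ½(1+k)Mv².
The translational fraction is therefore 1/(1+k) = 1/1.4 ≈ 0.714.

fraction ≈ 0.714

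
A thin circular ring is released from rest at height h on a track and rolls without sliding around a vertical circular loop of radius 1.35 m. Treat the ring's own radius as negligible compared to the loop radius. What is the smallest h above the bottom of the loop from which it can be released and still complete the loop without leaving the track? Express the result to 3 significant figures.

h_min ≈ 4.05 m

The moment of inertia is MR², giving k ≡ I/(MR²) = 1.
At the top, contact is just lost when gravity alone supplies the centripetal force: Mg = Mv_top²/r, i.e. v_top² = gr.
With ω = v/R, the kinetic energy at speed v is ½(1+k)Mv² = Mv².
Energy conservation from release (height h) to the top (height 2r): Mgh = Mg(2r) + M·gr.
Thus h_min = 2r + (1+k)r/2 = r(2 + 2/2) = 1.35 × 3 ≈ 4.05 m.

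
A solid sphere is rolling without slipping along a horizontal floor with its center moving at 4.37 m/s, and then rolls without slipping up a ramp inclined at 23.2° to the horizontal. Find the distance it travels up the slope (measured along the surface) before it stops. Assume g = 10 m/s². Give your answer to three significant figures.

d ≈ 3.39 m

The moment of inertia is (2/5)MR², giving k ≡ I/(MR²) = 0.4.
Since it rolls without slipping, ω = v/R and KE = ½Mv² + ½Iω² = ½(1+k)Mv² = (7/10)Mv².
Setting this equal to Mgh gives the vertical rise h = (1+k)v₀²/(2g) = 1.4×4.37²/(2×10) = 1.337 m.
Along the incline, d = h/sinθ = 1.337/sin23.2° ≈ 3.39 m.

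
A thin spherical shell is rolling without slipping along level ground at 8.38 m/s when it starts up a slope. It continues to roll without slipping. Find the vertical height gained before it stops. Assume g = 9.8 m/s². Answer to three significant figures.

The moment of inertia is (2/3)MR², giving k ≡ I/(MR²) = 2/3.
Rolling without slipping gives ω = v/R, so the total kinetic energy is ½Mv² + ½Iω² = ½(1+k)Mv² = (5/6)Mv².
All of this converts to potential energy at the highest point: (5/6)Mv₀² = Mgh.
Thus h = (1+k)v₀²/(2g) = 1.667 × 8.38² / (2 × 9.8) ≈ 5.97 m.

h ≈ 5.97 m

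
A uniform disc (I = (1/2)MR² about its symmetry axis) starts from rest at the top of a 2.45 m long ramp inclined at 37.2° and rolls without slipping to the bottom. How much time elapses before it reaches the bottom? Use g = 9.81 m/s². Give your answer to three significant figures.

t ≈ 1.11 s

For this body I = (1/2)MR², i.e. k = I/(MR²) = 0.5.
Newton's second law down the slope: Mg sinθ − f = Ma. The torque equation fR = Iα (with α = a/R) gives f = kMa.
Hence a = g sinθ/(1+k) = 9.81×sin37.2°/1.5 = 3.954 m/s².
Starting from rest, L = ½at², so t = √(2L/a) = √(2×2.45/3.954) ≈ 1.11 s.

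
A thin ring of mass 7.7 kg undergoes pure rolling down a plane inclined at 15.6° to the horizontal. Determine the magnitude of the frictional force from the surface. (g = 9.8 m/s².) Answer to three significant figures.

f ≈ 10.1 N

The moment of inertia is MR², giving k ≡ I/(MR²) = 1.
Along the incline Mg sinθ − f = Ma, and torque about the center fR = Iα = kMR²(a/R) gives f = kMa.
Combining, a = g sinθ/(1+k) and f = kMa = kMg sinθ/(1+k).
f = 1 × 7.7 × 9.8 × sin15.6° / 2 ≈ 10.1 N.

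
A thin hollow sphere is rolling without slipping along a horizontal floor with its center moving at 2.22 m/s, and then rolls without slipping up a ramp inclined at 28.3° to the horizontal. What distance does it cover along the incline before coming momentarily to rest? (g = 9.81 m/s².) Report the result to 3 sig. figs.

d ≈ 0.883 m

The moment of inertia is (2/3)MR², giving k ≡ I/(MR²) = 2/3.
Pure rolling means v = ωR; then KE = ½Mv² + ½I(v/R)² = ½(1+k)Mv² = (5/6)Mv².
Setting this equal to Mgh gives the vertical rise h = (1+k)v₀²/(2g) = 1.667×2.22²/(2×9.81) = 0.4187 m.
Along the incline, d = h/sinθ = 0.4187/sin28.3° ≈ 0.883 m.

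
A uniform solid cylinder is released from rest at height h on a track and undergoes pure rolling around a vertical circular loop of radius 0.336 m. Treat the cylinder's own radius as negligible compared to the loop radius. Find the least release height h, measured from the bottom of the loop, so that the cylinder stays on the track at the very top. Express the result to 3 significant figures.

With I = (1/2)MR², the ratio k = I/(MR²) is 0.5.
At the top of the loop, the minimum-contact condition is Mg = Mv_top²/r, so v_top² = gr.
With ω = v/R, the kinetic energy at speed v is ½(1+k)Mv² = (3/4)Mv².
Energy conservation from release (height h) to the top (height 2r): Mgh = Mg(2r) + (3/4)M·gr.
Thus h_min = 2r + (1+k)r/2 = r(2 + 1.5/2) = 0.336 × 2.75 ≈ 0.924 m.

h_min ≈ 0.924 m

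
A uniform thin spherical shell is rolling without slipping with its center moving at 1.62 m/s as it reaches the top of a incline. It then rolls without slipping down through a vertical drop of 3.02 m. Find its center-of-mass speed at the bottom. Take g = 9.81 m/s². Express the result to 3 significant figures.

Here I = (2/3)MR², so the shape factor k = I/(MR²) = 2/3.
Since it rolls without slipping, ω = v/R and KE = ½Mv² + ½Iω² = ½(1+k)Mv² = (5/6)Mv².
Conserving energy between top and bottom: (5/6)Mv² = (5/6)Mv₀² + Mgh, hence v² = v₀² + 2gh/(1+k).
v = √(1.62² + 2×9.81×3.02/1.667) = √38.18 ≈ 6.18 m/s.

v ≈ 6.18 m/s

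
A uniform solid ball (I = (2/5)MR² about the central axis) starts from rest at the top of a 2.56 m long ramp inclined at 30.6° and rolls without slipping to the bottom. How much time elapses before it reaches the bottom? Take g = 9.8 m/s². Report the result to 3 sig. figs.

t ≈ 1.20 s

For this body I = (2/5)MR², i.e. k = I/(MR²) = 0.4.
Along the incline Mg sinθ − f = Ma, and torque about the center fR = Iα = kMR²(a/R) gives f = kMa.
Hence a = g sinθ/(1+k) = 9.8×sin30.6°/1.4 = 3.563 m/s².
Starting from rest, L = ½at², so t = √(2L/a) = √(2×2.56/3.563) ≈ 1.20 s.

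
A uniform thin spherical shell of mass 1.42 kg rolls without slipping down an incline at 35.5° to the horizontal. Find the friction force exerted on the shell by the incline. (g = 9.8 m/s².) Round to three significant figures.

Here I = (2/3)MR², so the shape factor k = I/(MR²) = 2/3.
Translational: Mg sinθ − f = Ma. Rotational about the CM: fR = Iα = kMRa, so f = kMa.
Combining, a = g sinθ/(1+k) and f = kMa = kMg sinθ/(1+k).
f = (2/3) × 1.42 × 9.8 × sin35.5° / 1.667 ≈ 3.23 N.

f ≈ 3.23 N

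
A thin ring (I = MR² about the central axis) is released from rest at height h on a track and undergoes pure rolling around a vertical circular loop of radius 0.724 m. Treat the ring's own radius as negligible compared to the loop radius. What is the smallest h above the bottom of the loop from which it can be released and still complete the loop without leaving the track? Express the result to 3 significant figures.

h_min ≈ 2.17 m

With I = MR², the ratio k = I/(MR²) is 1.
At the top, contact is just lost when gravity alone supplies the centripetal force: Mg = Mv_top²/r, i.e. v_top² = gr.
With ω = v/R, the kinetic energy at speed v is ½(1+k)Mv² = Mv².
Energy conservation from release (height h) to the top (height 2r): Mgh = Mg(2r) + M·gr.
Thus h_min = 2r + (1+k)r/2 = r(2 + 2/2) = 0.724 × 3 ≈ 2.17 m.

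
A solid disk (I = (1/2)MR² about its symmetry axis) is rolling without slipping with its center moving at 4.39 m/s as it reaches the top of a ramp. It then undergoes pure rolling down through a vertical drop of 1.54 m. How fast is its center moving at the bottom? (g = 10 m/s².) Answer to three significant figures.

v ≈ 6.31 m/s

Here I = (1/2)MR², so the shape factor k = I/(MR²) = 0.5.
Pure rolling means v = ωR; then KE = ½Mv² + ½I(v/R)² = ½(1+k)Mv² = (3/4)Mv².
Conserving energy between top and bottom: (3/4)Mv² = (3/4)Mv₀² + Mgh, hence v² = v₀² + 2gh/(1+k).
v = √(4.39² + 2×10×1.54/1.5) = √39.81 ≈ 6.31 m/s.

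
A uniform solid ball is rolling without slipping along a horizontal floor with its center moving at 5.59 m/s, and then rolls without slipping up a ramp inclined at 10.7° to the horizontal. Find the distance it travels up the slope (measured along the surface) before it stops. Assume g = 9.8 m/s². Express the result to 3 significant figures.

The moment of inertia is (2/5)MR², giving k ≡ I/(MR²) = 0.4.
Since it rolls without slipping, ω = v/R and KE = ½Mv² + ½Iω² = ½(1+k)Mv² = (7/10)Mv².
Setting this equal to Mgh gives the vertical rise h = (1+k)v₀²/(2g) = 1.4×5.59²/(2×9.8) = 2.232 m.
The distance along the slope is d = h/sinθ = 2.232/sin10.7° ≈ 12.0 m.

d ≈ 12.0 m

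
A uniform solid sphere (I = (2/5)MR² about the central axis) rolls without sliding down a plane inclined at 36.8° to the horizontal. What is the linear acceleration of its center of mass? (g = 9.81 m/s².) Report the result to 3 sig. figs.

a ≈ 4.20 m/s²

With I = (2/5)MR², the ratio k = I/(MR²) is 0.4.
Along the incline Mg sinθ − f = Ma, and torque about the center fR = Iα = kMR²(a/R) gives f = kMa.
Eliminating f: Mg sinθ = (1+k)Ma, so a = g sinθ/(1+k) = 9.81 × sin36.8° / 1.4 ≈ 4.20 m/s².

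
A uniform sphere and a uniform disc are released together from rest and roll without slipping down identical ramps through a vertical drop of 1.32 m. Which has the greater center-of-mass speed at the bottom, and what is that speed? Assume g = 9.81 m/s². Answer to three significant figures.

the uniform sphere, at v ≈ 4.30 m/s

For rolling without slipping, Mgh = ½(1+k)Mv² where k = I/(MR²), so v = √(2gh/(1+k)).
Uniform sphere: k = 0.4, giving v = √(2×9.81×1.32/1.4) = 4.301 m/s.
Uniform disc: k = 0.5, giving v = √(2×9.81×1.32/1.5) = 4.155 m/s.
The smaller k wins: the uniform sphere, at ≈ 4.30 m/s.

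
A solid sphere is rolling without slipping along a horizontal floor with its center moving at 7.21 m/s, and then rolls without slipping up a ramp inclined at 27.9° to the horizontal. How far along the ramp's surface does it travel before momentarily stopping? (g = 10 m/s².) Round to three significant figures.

For this body I = (2/5)MR², i.e. k = I/(MR²) = 0.4.
Since it rolls without slipping, ω = v/R and KE = ½Mv² + ½Iω² = ½(1+k)Mv² = (7/10)Mv².
Setting this equal to Mgh gives the vertical rise h = (1+k)v₀²/(2g) = 1.4×7.21²/(2×10) = 3.639 m.
Along the incline, d = h/sinθ = 3.639/sin27.9° ≈ 7.78 m.

d ≈ 7.78 m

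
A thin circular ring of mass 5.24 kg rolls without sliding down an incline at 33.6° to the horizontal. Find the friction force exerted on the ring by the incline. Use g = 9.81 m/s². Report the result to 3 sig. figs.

f ≈ 14.2 N

With I = MR², the ratio k = I/(MR²) is 1.
Newton's second law down the slope: Mg sinθ − f = Ma. The torque equation fR = Iα (with α = a/R) gives f = kMa.
Combining, a = g sinθ/(1+k) and f = kMa = kMg sinθ/(1+k).
f = 1 × 5.24 × 9.81 × sin33.6° / 2 ≈ 14.2 N.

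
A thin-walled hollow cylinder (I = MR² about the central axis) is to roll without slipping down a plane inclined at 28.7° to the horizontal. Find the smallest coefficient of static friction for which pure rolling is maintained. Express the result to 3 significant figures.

μ_min ≈ 0.274

With I = MR², the ratio k = I/(MR²) is 1.
Newton's second law down the slope: Mg sinθ − f = Ma. The torque equation fR = Iα (with α = a/R) gives f = kMa.
These give a = g sinθ/(1+k) and the required friction f = kMg sinθ/(1+k).
With N = Mg cosθ, the no-slip condition f ≤ μN gives μ_min = f/N = k tanθ/(1+k).
μ_min = 1 × tan28.7° / 2 ≈ 0.274.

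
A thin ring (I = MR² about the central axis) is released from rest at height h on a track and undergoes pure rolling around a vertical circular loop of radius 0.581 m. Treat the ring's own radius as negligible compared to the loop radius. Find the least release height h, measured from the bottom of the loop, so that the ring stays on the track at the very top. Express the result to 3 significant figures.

The moment of inertia is MR², giving k ≡ I/(MR²) = 1.
At the top of the loop, the minimum-contact condition is Mg = Mv_top²/r, so v_top² = gr.
With ω = v/R, the kinetic energy at speed v is ½(1+k)Mv² = Mv².
Energy conservation from release (height h) to the top (height 2r): Mgh = Mg(2r) + M·gr.
Thus h_min = 2r + (1+k)r/2 = r(2 + 2/2) = 0.581 × 3 ≈ 1.74 m.

h_min ≈ 1.74 m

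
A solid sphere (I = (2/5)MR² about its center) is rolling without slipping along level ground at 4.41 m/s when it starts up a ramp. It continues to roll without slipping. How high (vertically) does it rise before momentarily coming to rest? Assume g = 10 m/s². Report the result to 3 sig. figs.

h ≈ 1.36 m

For this body I = (2/5)MR², i.e. k = I/(MR²) = 0.4.
The rolling condition ω = v/R makes the rotational term ½I(v/R)² = ½kMv², so KE_total = ½(1+k)Mv² = (7/10)Mv².
At the top the kinetic energy is zero, so (7/10)Mv₀² = Mgh.
Thus h = (1+k)v₀²/(2g) = 1.4 × 4.41² / (2 × 10) ≈ 1.36 m.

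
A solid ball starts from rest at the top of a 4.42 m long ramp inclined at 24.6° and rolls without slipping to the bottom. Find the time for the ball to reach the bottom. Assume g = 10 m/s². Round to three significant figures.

For this body I = (2/5)MR², i.e. k = I/(MR²) = 0.4.
Newton's second law down the slope: Mg sinθ − f = Ma. The torque equation fR = Iα (with α = a/R) gives f = kMa.
Hence a = g sinθ/(1+k) = 10×sin24.6°/1.4 = 2.973 m/s².
Starting from rest, L = ½at², so t = √(2L/a) = √(2×4.42/2.973) ≈ 1.72 s.

t ≈ 1.72 s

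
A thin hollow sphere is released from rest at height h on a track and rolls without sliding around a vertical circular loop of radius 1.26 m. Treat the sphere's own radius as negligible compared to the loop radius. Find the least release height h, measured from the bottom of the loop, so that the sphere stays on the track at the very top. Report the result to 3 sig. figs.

With I = (2/3)MR², the ratio k = I/(MR²) is 2/3.
At the top of the loop, the minimum-contact condition is Mg = Mv_top²/r, so v_top² = gr.
With ω = v/R, the kinetic energy at speed v is ½(1+k)Mv² = (5/6)Mv².
Energy conservation from release (height h) to the top (height 2r): Mgh = Mg(2r) + (5/6)M·gr.
Thus h_min = 2r + (1+k)r/2 = r(2 + 1.667/2) = 1.26 × 2.833 ≈ 3.57 m.

h_min ≈ 3.57 m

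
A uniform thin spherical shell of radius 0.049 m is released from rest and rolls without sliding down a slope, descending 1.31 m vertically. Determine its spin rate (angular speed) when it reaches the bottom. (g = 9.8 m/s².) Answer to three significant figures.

With I = (2/3)MR², the ratio k = I/(MR²) is 2/3.
Rolling without slipping gives ω = v/R, so the total kinetic energy is ½Mv² + ½Iω² = ½(1+k)Mv² = (5/6)Mv².
Energy conservation Mgh = ½(1+k)Mv² gives v = √(2gh/(1+k)) = √(2 × 9.8 × 1.31 / 1.667) = 3.925 m/s.
The angular speed follows from ω = v/R = 3.925/0.049 ≈ 80.1 rad/s.

ω ≈ 80.1 rad/s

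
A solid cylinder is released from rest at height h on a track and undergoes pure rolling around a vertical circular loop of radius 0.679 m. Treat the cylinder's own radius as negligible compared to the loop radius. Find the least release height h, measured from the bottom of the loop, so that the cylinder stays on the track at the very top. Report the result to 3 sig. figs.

With I = (1/2)MR², the ratio k = I/(MR²) is 0.5.
At the top, contact is just lost when gravity alone supplies the centripetal force: Mg = Mv_top²/r, i.e. v_top² = gr.
With ω = v/R, the kinetic energy at speed v is ½(1+k)Mv² = (3/4)Mv².
Energy conservation from release (height h) to the top (height 2r): Mgh = Mg(2r) + (3/4)M·gr.
Thus h_min = 2r + (1+k)r/2 = r(2 + 1.5/2) = 0.679 × 2.75 ≈ 1.87 m.

h_min ≈ 1.87 m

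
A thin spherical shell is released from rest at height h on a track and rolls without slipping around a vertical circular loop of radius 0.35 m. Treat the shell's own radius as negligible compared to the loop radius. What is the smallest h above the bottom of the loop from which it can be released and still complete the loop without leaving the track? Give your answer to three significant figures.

The moment of inertia is (2/3)MR², giving k ≡ I/(MR²) = 2/3.
At the top of the loop, the minimum-contact condition is Mg = Mv_top²/r, so v_top² = gr.
With ω = v/R, the kinetic energy at speed v is ½(1+k)Mv² = (5/6)Mv².
Energy conservation from release (height h) to the top (height 2r): Mgh = Mg(2r) + (5/6)M·gr.
Thus h_min = 2r + (1+k)r/2 = r(2 + 1.667/2) = 0.35 × 2.833 ≈ 0.992 m.

h_min ≈ 0.992 m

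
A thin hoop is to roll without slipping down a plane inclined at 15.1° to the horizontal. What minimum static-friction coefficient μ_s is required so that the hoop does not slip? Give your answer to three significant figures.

For this body I = MR², i.e. k = I/(MR²) = 1.
Along the incline Mg sinθ − f = Ma, and torque about the center fR = Iα = kMR²(a/R) gives f = kMa.
These give a = g sinθ/(1+k) and the required friction f = kMg sinθ/(1+k).
With N = Mg cosθ, the no-slip condition f ≤ μN gives μ_min = f/N = k tanθ/(1+k).
μ_min = 1 × tan15.1° / 2 ≈ 0.135.

μ_min ≈ 0.135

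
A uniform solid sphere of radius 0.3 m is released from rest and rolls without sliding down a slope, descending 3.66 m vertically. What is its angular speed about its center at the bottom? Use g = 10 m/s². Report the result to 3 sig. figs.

With I = (2/5)MR², the ratio k = I/(MR²) is 0.4.
Rolling without slipping gives ω = v/R, so the total kinetic energy is ½Mv² + ½Iω² = ½(1+k)Mv² = (7/10)Mv².
Energy conservation Mgh = ½(1+k)Mv² gives v = √(2gh/(1+k)) = √(2 × 10 × 3.66 / 1.4) = 7.231 m/s.
The angular speed follows from ω = v/R = 7.231/0.3 ≈ 24.1 rad/s.

ω ≈ 24.1 rad/s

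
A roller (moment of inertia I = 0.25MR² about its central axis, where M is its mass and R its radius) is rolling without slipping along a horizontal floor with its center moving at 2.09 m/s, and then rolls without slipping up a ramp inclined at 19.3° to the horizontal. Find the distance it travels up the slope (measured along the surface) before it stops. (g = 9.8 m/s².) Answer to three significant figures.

The moment of inertia is 0.25MR², giving k ≡ I/(MR²) = 0.25.
Pure rolling means v = ωR; then KE = ½Mv² + ½I(v/R)² = ½(1+k)Mv² = (5/8)Mv².
Setting this equal to Mgh gives the vertical rise h = (1+k)v₀²/(2g) = 1.25×2.09²/(2×9.8) = 0.2786 m.
Along the incline, d = h/sinθ = 0.2786/sin19.3° ≈ 0.843 m.

d ≈ 0.843 m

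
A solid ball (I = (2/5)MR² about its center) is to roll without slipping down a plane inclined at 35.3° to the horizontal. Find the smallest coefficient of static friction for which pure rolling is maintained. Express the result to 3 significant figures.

Here I = (2/5)MR², so the shape factor k = I/(MR²) = 0.4.
Translational: Mg sinθ − f = Ma. Rotational about the CM: fR = Iα = kMRa, so f = kMa.
These give a = g sinθ/(1+k) and the required friction f = kMg sinθ/(1+k).
The normal force is N = Mg cosθ, so μ_min = f/N = k tanθ/(1+k).
μ_min = 0.4 × tan35.3° / 1.4 ≈ 0.202.

μ_min ≈ 0.202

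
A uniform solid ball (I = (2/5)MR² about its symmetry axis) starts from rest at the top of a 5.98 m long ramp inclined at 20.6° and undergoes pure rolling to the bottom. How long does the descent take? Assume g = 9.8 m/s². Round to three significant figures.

t ≈ 2.20 s

The moment of inertia is (2/5)MR², giving k ≡ I/(MR²) = 0.4.
Translational: Mg sinθ − f = Ma. Rotational about the CM: fR = Iα = kMRa, so f = kMa.
Hence a = g sinθ/(1+k) = 9.8×sin20.6°/1.4 = 2.463 m/s².
Starting from rest, L = ½at², so t = √(2L/a) = √(2×5.98/2.463) ≈ 2.20 s.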